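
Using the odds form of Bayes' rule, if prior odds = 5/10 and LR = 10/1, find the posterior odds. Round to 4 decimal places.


Bayes' rule in odds form: posterior odds = prior odds * LR
= (5 * 10) / (10 * 1)
= 50/10 = 5.0

5.0


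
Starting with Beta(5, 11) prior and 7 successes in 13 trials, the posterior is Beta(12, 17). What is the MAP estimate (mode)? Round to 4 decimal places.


The mode of Beta(a, b) when a > 1 and b > 1 is (a-1)/(a+b-2)
= (12 - 1) / (12 + 17 - 2)
= 11 / 27
= 0.4074

0.4074


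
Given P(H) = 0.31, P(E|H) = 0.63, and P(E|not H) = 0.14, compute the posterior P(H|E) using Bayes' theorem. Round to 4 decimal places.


By Bayes' theorem: P(H|E) = P(E|H)*P(H) / P(E)
P(E) = P(E|H)*P(H) + P(E|not H)*P(not H)
P(E) = 0.63*0.31 + 0.14*0.69 = 0.2919
P(H|E) = 0.63*0.31 / 0.2919 = 0.6691

0.6691


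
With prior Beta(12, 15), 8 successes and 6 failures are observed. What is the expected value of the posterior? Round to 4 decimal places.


Posterior = Beta(20, 21)
E[theta] = alpha/(alpha+beta)
= 20/41 = 0.4878

0.4878


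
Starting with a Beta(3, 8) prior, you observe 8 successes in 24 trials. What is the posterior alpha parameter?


For a Beta-Binomial conjugate model:
Posterior alpha = prior alpha + number of successes
= 3 + 8 = 11

11


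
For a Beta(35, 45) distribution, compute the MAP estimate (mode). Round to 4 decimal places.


MAP = mode = (a-1)/(a+b-2)
= (35-1)/(35+45-2)
= 34/78 = 0.4359

0.4359


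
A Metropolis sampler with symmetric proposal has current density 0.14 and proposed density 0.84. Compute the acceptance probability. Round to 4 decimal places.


For symmetric proposals, acceptance = min(1, pi(x*)/pi(x))
= min(1, 0.84/0.14)
= min(1, 6.0) = 1.0

1.0


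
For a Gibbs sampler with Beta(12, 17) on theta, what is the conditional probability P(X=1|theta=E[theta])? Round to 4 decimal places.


E[theta] = 12/(12+17) = 0.4138
P(X=1|theta) = theta = 0.4138

0.4138


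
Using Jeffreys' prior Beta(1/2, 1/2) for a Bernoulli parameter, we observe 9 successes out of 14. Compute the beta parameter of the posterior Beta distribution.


Conjugate update: Beta(0.5 + k, 0.5 + n - k).
k = 9, n - k = 5
Posterior beta = 0.5 + (n - k) = 0.5 + 5 = 5.5

5.5


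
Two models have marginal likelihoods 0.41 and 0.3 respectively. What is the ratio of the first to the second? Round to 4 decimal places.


Evidence ratio = 0.41 / 0.3
= 1.3667

1.3667


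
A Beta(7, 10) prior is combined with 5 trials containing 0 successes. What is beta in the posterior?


In conjugate updating:
beta_posterior = beta_prior + (n - k)
= 10 + (5 - 0)
= 10 + 5 = 15

15


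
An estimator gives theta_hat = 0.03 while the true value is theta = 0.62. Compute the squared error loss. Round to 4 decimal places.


The squared error loss is (theta_hat - theta)^2
= (0.03 - 0.62)^2
= (-0.59)^2 = 0.3481

0.3481


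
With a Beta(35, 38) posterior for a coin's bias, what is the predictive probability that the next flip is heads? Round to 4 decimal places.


The predictive probability equals the posterior mean.
P(next = heads) = alpha / (alpha + beta)
= 35 / 73 = 0.4795

0.4795


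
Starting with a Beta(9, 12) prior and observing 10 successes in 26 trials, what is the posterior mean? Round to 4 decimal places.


Posterior parameters: alpha = 9 + 10 = 19
beta = 12 + 16 = 28
Posterior mean = alpha / (alpha + beta) = 19 / 47
= 0.4043

0.4043


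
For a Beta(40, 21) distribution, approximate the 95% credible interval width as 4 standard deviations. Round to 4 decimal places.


Variance of Beta(a,b) = ab / ((a+b)^2 * (a+b+1))
= 40*21 / ((61)^2 * 62)
= 0.0036
SD = sqrt(0.0036) = 0.0603
Width = 4 * SD = 0.2414

0.2414


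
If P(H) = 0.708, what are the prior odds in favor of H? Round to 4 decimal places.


Prior odds = P(H) / (1 - P(H))
= 0.708 / 0.292
= 2.4247

2.4247


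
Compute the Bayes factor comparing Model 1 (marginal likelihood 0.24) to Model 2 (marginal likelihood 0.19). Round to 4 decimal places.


BF12 = marginal likelihood of M1 / marginal likelihood of M2
= 0.24/0.19
= 1.2632

1.2632


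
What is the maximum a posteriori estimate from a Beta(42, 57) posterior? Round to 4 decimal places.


The MAP estimate equals the mode of the distribution.
Mode of Beta(a,b) = (a-1)/(a+b-2)
= 41/97
= 0.4227

0.4227


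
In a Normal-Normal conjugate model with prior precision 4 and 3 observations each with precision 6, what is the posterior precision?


Posterior precision = prior precision + n * observation precision
= 4 + 3 * 6
= 4 + 18 = 22

22


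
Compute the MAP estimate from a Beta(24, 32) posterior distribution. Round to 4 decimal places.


MAP = mode of Beta distribution
= (alpha - 1)/(alpha + beta - 2)
= (24-1)/(24+32-2)
= 23/54 = 0.4259

0.4259


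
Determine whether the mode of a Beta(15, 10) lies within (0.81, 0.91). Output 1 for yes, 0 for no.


First find the mode: (a-1)/(a+b-2) = 0.6087
Is 0.6087 in (0.81, 0.91)? 0

0


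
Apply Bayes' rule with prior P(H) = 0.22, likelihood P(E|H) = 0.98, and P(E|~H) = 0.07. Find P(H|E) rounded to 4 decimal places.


Step 1: Compute marginal P(E) = P(E|H)P(H) + P(E|~H)P(~H)
= 0.98*0.22 + 0.07*0.78 = 0.2702
Step 2: P(H|E) = P(E|H)P(H)/P(E) = 0.2156/0.2702
= 0.7979

0.7979


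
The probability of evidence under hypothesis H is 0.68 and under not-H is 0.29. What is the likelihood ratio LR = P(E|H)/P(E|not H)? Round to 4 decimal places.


LR = 0.68 / 0.29
= 2.3448

2.3448


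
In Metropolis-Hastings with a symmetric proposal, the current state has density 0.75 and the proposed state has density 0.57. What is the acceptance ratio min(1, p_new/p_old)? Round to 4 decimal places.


Ratio = p_new / p_old = 0.57 / 0.75 = 0.76
Acceptance = min(1, 0.76) = 0.76

0.76


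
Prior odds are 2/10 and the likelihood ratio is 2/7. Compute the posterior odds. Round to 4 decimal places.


Posterior odds = prior odds * likelihood ratio
= (2/10) * (2/7)
= 4 / 70
= 0.0571

0.0571


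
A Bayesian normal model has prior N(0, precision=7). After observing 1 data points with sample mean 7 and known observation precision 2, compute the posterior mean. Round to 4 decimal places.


Posterior mean = (prior_precision * prior_mean + n * data_precision * data_mean) / (prior_precision + n * data_precision)
Numerator = 7*0 + 1*2*7 = 14
Denominator = 7 + 1*2 = 9
Posterior mean = 1.5556

1.5556


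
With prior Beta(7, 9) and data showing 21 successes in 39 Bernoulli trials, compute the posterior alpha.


Conjugate update: alpha_posterior = alpha_prior + k
= 7 + 21 = 28

28


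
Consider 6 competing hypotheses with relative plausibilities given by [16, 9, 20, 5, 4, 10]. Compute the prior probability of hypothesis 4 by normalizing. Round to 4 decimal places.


Sum of weights = 16 + 9 + 20 + 5 + 4 + 10 = 64
Normalized prior for H4 = 5 / 64
= 0.0781

0.0781


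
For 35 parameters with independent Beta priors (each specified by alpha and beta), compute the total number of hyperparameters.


A Beta prior has 2 hyperparameters per parameter.
Total = 35 * 2 = 70

70


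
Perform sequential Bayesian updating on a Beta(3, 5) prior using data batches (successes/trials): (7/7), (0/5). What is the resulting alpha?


Accumulate successes: 7
Posterior alpha = prior alpha + sum of successes
= 3 + 7 = 10

10


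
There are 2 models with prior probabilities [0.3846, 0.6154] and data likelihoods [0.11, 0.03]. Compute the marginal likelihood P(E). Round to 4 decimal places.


P(E) = sum over models of P(M_i) * P(E|M_i)
= 0.3846*0.11 + 0.6154*0.03
= 0.0608

0.0608


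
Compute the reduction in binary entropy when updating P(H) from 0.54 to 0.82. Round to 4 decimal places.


H_before = -p*log2(p) - (1-p)*log2(1-p) for p=0.54: 0.9954
H_after for p=0.82: 0.6801
Reduction = 0.9954 - 0.6801 = 0.3153

0.3153


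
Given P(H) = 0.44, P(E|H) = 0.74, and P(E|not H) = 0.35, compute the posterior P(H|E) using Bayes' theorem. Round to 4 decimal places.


By Bayes' theorem: P(H|E) = P(E|H)*P(H) / P(E)
P(E) = P(E|H)*P(H) + P(E|not H)*P(not H)
P(E) = 0.74*0.44 + 0.35*0.56 = 0.5216
P(H|E) = 0.74*0.44 / 0.5216 = 0.6242

0.6242


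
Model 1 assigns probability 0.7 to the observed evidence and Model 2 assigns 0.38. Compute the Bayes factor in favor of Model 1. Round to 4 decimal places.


BF = P(data|M1) / P(data|M2)
= 0.7 / 0.38 = 1.8421

1.8421


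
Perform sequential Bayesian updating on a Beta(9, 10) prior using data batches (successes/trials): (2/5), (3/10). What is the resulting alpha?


Accumulate successes: 5
Posterior alpha = prior alpha + sum of successes
= 9 + 5 = 14

14


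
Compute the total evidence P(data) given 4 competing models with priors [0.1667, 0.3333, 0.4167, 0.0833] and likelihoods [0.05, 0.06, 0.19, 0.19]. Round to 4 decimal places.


Marginal likelihood = sum P(model_i) * P(data|model_i)
Model 1: 0.1667 * 0.05 = 0.0083
Model 2: 0.3333 * 0.06 = 0.02
Model 3: 0.4167 * 0.19 = 0.0792
Model 4: 0.0833 * 0.19 = 0.0158
Total = 0.1233

0.1233


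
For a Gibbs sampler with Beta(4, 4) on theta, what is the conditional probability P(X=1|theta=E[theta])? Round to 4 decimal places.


E[theta] = 4/(4+4) = 0.5
P(X=1|theta) = theta = 0.5

0.5


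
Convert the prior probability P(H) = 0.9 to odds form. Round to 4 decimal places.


P(not H) = 1 - 0.9 = 0.1
Odds = 0.9 / 0.1 = 9.0

9.0


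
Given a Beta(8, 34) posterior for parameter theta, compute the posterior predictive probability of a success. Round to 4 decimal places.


For a Beta-Bernoulli model, the predictive probability is the mean:
P(success) = 8/(8+34) = 8/42 = 0.1905

0.1905


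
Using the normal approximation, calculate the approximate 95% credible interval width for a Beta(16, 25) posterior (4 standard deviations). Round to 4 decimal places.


Var(Beta) = 16*25/(41^2 * 42) = 0.0057
SD = 0.0753
Width ~ 4*SD = 0.3011

0.3011


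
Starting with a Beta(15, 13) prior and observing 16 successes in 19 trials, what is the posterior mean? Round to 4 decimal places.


Posterior parameters: alpha = 15 + 16 = 31
beta = 13 + 3 = 16
Posterior mean = alpha / (alpha + beta) = 31 / 47
= 0.6596

0.6596


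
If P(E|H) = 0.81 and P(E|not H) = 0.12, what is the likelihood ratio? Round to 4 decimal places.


Likelihood ratio = P(E|H) / P(E|not H)
= 0.81 / 0.12
= 6.75

6.75


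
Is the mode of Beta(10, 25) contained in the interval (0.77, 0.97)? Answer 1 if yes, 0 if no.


Mode = (a-1)/(a+b-2) = 9/33 = 0.2727
Interval: (0.77, 0.97)
Contains mode? 0

0


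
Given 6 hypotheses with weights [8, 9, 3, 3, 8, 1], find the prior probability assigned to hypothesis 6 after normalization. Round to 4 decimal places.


To normalize, divide each weight by the sum of all weights.
Sum = 32
Prior(H6) = 1/32 = 0.0312

0.0312


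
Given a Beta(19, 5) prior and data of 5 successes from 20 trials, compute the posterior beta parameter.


Number of failures = 20 - 5 = 15
Posterior beta = 5 + 15 = 20

20


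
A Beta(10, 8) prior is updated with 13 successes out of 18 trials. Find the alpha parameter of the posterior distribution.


In the Beta-Binomial conjugate update:
alpha_post = alpha_prior + successes
= 10 + 13
= 23

23


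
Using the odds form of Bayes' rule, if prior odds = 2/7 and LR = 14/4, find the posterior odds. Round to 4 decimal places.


Bayes' rule in odds form: posterior odds = prior odds * LR
= (2 * 14) / (7 * 4)
= 28/28 = 1.0

1.0


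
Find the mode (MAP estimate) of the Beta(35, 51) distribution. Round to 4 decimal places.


For Beta(a,b) with a,b > 1:
Mode = (a-1)/(a+b-2) = (35-1)/(86-2)
= 34/84 = 0.4048

0.4048


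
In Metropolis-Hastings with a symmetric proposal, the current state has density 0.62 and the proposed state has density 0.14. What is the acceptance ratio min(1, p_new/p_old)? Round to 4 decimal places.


Ratio = p_new / p_old = 0.14 / 0.62 = 0.2258
Acceptance = min(1, 0.2258) = 0.2258

0.2258


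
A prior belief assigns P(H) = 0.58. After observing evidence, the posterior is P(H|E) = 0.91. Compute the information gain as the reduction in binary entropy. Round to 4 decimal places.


H(prior) = -0.58*log2(0.58) - 0.42*log2(0.42)
= 0.9815
H(post) = -0.91*log2(0.91) - 0.09*log2(0.09)
= 0.4365
IG = 0.9815 - 0.4365 = 0.545

0.545


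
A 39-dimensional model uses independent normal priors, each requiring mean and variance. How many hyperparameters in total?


Per parameter: 2 (mean and variance).
Total = 39 * 2 = 78

78


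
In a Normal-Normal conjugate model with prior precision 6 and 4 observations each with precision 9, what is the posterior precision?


Posterior precision = prior precision + n * observation precision
= 6 + 4 * 9
= 6 + 36 = 42

42


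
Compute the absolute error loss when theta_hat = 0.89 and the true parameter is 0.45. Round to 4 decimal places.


L = |theta_hat - theta_true|
= |0.89 - 0.45| = 0.44

0.44


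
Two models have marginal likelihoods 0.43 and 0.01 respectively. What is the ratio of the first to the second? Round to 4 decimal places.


Evidence ratio = 0.43 / 0.01
= 43.0

43.0


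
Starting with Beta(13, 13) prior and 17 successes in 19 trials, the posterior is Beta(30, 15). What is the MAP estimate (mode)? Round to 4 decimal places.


The mode of Beta(a, b) when a > 1 and b > 1 is (a-1)/(a+b-2)
= (30 - 1) / (30 + 15 - 2)
= 29 / 43
= 0.6744

0.6744


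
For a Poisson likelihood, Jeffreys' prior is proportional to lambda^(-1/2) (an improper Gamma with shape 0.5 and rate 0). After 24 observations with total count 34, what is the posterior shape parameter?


Jeffreys' prior for Poisson is proportional to lambda^(-1/2).
Posterior is Gamma(0.5 + S, 0 + n) = Gamma(0.5 + 34, 24).
Posterior shape = 0.5 + S = 0.5 + 34 = 34.5

34.5


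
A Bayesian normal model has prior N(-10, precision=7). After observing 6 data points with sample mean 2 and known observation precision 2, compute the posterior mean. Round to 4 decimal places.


Posterior mean = (prior_precision * prior_mean + n * data_precision * data_mean) / (prior_precision + n * data_precision)
Numerator = 7*-10 + 6*2*2 = -46
Denominator = 7 + 6*2 = 19
Posterior mean = -2.4211

-2.4211


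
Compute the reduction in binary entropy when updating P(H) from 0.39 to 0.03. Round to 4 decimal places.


H_before = -p*log2(p) - (1-p)*log2(1-p) for p=0.39: 0.9648
H_after for p=0.03: 0.1944
Reduction = 0.9648 - 0.1944 = 0.7704

0.7704


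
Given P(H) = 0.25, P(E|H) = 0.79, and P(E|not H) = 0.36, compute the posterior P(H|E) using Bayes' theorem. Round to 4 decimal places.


By Bayes' theorem: P(H|E) = P(E|H)*P(H) / P(E)
P(E) = P(E|H)*P(H) + P(E|not H)*P(not H)
P(E) = 0.79*0.25 + 0.36*0.75 = 0.4675
P(H|E) = 0.79*0.25 / 0.4675 = 0.4225

0.4225


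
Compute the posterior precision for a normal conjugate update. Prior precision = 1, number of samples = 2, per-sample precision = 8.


tau_post = tau_0 + n * tau
= 1 + 2 * 8 = 17

17


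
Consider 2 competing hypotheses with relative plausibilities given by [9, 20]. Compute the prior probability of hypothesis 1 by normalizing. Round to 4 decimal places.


Sum of weights = 9 + 20 = 29
Normalized prior for H1 = 9 / 29
= 0.3103

0.3103


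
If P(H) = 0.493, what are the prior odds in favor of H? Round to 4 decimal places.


Prior odds = P(H) / (1 - P(H))
= 0.493 / 0.507
= 0.9724

0.9724


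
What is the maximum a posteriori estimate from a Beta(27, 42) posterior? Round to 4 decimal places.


The MAP estimate equals the mode of the distribution.
Mode of Beta(a,b) = (a-1)/(a+b-2)
= 26/67
= 0.3881

0.3881


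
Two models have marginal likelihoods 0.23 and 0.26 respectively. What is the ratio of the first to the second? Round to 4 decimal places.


Evidence ratio = 0.23 / 0.26
= 0.8846

0.8846


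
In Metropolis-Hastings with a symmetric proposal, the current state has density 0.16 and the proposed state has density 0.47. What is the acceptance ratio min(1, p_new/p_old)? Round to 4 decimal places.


Ratio = p_new / p_old = 0.47 / 0.16 = 2.9375
Acceptance = min(1, 2.9375) = 1.0

1.0


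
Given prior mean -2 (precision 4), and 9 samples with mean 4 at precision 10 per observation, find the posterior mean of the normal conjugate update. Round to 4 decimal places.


The posterior mean is a precision-weighted average of prior and data.
Post. prec. = 4 + 90 = 94
Post. mean = (-8 + 360)/94 = 352/94 = 3.7447

3.7447


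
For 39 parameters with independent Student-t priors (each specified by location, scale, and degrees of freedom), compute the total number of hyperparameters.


A Student-t prior has 3 hyperparameters per parameter.
Total = 39 * 3 = 117

117


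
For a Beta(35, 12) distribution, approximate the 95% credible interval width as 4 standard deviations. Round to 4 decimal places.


Variance of Beta(a,b) = ab / ((a+b)^2 * (a+b+1))
= 35*12 / ((47)^2 * 48)
= 0.004
SD = sqrt(0.004) = 0.0629
Width = 4 * SD = 0.2517

0.2517


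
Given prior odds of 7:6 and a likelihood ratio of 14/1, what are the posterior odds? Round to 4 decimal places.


Posterior odds = prior odds * LR
Prior odds = 7/6 = 1.1667
LR = 14/1 = 14.0
Posterior odds = 1.1667 * 14.0 = 16.3333

16.3333


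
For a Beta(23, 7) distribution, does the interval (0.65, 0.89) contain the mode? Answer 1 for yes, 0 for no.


Mode of Beta(a,b) = (a-1)/(a+b-2)
= (23-1)/(23+7-2) = 0.7857
Check: 0.65 <= 0.7857 <= 0.89?
Result: 1

1


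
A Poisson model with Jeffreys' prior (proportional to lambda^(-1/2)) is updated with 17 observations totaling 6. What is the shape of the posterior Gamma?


Posterior = Gamma(0.5 + S, n)
= Gamma(0.5 + 6, 17)
Posterior shape = 0.5 + S = 0.5 + 6 = 6.5

6.5


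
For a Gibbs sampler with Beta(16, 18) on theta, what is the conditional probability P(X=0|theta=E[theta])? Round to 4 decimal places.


E[theta] = 16/(16+18) = 0.4706
P(X=0|theta) = 1 - theta = 0.5294

0.5294


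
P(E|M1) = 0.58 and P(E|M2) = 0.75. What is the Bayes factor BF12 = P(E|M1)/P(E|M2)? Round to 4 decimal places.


Bayes factor BF12 = P(E|M1) / P(E|M2)
= 0.58 / 0.75
= 0.7733

0.7733


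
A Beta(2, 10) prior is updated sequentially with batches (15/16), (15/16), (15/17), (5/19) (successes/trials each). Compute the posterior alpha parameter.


Sequential conjugate updating is equivalent to a single batch update.
Total successes across all batches = 50
alpha_posterior = alpha_prior + total_successes = 2 + 50
= 52

52


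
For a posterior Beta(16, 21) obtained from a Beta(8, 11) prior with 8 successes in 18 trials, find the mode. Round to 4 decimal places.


Mode = (alpha - 1) / (alpha + beta - 2)
= 15 / 35
= 0.4286

0.4286


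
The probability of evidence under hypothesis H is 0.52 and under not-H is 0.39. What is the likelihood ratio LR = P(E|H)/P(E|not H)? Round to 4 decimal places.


LR = 0.52 / 0.39
= 1.3333

1.3333


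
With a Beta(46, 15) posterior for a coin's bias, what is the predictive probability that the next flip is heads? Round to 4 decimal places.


The predictive probability equals the posterior mean.
P(next = heads) = alpha / (alpha + beta)
= 46 / 61 = 0.7541

0.7541


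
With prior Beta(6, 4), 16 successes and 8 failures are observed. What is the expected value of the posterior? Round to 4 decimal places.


Posterior = Beta(22, 12)
E[theta] = alpha/(alpha+beta)
= 22/34 = 0.6471

0.6471


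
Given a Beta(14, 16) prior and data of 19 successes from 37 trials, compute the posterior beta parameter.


Number of failures = 37 - 19 = 18
Posterior beta = 16 + 18 = 34

34


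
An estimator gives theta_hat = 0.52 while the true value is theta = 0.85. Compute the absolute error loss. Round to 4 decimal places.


The absolute error loss is |theta_hat - theta|
= |0.52 - 0.85|
= 0.33

0.33


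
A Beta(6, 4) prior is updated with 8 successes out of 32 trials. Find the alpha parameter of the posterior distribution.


In the Beta-Binomial conjugate update:
alpha_post = alpha_prior + successes
= 6 + 8
= 14

14


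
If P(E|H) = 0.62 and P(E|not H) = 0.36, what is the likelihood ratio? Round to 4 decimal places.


Likelihood ratio = P(E|H) / P(E|not H)
= 0.62 / 0.36
= 1.7222

1.7222


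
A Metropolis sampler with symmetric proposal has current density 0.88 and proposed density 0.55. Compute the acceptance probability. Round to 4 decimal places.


For symmetric proposals, acceptance = min(1, pi(x*)/pi(x))
= min(1, 0.55/0.88)
= min(1, 0.625) = 0.625

0.625


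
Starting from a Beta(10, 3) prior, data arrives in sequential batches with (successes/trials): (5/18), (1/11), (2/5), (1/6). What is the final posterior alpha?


In sequential Bayesian updating, we sum all successes.
Total successes = 9
Final alpha = 10 + 9 = 19

19


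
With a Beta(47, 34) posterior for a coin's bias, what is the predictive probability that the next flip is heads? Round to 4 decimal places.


The predictive probability equals the posterior mean.
P(next = heads) = alpha / (alpha + beta)
= 47 / 81 = 0.5802

0.5802


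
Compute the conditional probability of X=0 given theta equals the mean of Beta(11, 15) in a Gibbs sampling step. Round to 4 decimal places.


Mean of Beta(11, 15) = 0.4231
P(X=0 | theta=0.4231) = 0.5769

0.5769


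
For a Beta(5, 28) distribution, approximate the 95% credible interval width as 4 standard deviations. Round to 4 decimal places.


Variance of Beta(a,b) = ab / ((a+b)^2 * (a+b+1))
= 5*28 / ((33)^2 * 34)
= 0.0038
SD = sqrt(0.0038) = 0.0615
Width = 4 * SD = 0.246

0.246


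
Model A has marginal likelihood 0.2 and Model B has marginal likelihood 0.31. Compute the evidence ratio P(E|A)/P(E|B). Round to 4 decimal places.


Evidence ratio = P(E|A) / P(E|B)
= 0.2 / 0.31
= 0.6452

0.6452


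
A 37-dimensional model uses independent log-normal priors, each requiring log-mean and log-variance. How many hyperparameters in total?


Per parameter: 2 (log-mean and log-variance).
Total = 37 * 2 = 74

74


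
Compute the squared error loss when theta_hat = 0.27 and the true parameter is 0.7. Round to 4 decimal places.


L = (theta_hat - theta_true)^2
= (0.27 - 0.7)^2
= -0.43^2 = 0.1849

0.1849


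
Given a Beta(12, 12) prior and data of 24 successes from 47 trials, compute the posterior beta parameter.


Number of failures = 47 - 24 = 23
Posterior beta = 12 + 23 = 35

35


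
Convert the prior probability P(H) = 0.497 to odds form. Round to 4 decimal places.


P(not H) = 1 - 0.497 = 0.503
Odds = 0.497 / 0.503 = 0.9881

0.9881


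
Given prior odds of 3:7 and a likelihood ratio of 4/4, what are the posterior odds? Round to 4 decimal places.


Posterior odds = prior odds * LR
Prior odds = 3/7 = 0.4286
LR = 4/4 = 1.0
Posterior odds = 0.4286 * 1.0 = 0.4286

0.4286


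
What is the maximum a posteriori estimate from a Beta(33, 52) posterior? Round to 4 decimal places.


The MAP estimate equals the mode of the distribution.
Mode of Beta(a,b) = (a-1)/(a+b-2)
= 32/83
= 0.3855

0.3855


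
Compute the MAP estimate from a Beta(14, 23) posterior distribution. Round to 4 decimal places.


MAP = mode of Beta distribution
= (alpha - 1)/(alpha + beta - 2)
= (14-1)/(14+23-2)
= 13/35 = 0.3714

0.3714


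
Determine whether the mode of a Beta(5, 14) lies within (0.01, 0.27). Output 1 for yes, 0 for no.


First find the mode: (a-1)/(a+b-2) = 0.2353
Is 0.2353 in (0.01, 0.27)? 1

1


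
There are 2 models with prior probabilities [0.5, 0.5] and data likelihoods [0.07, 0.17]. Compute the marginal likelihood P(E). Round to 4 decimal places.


P(E) = sum over models of P(M_i) * P(E|M_i)
= 0.5*0.07 + 0.5*0.17
= 0.12

0.12


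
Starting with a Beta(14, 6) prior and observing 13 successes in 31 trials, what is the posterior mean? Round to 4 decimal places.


Posterior parameters: alpha = 14 + 13 = 27
beta = 6 + 18 = 24
Posterior mean = alpha / (alpha + beta) = 27 / 51
= 0.5294

0.5294


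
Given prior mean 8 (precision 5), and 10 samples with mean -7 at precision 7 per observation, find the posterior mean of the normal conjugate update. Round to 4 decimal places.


The posterior mean is a precision-weighted average of prior and data.
Post. prec. = 5 + 70 = 75
Post. mean = (40 + -490)/75 = -450/75 = -6.0

-6.0


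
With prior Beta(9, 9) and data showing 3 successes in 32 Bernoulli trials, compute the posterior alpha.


Conjugate update: alpha_posterior = alpha_prior + k
= 9 + 3 = 12

12


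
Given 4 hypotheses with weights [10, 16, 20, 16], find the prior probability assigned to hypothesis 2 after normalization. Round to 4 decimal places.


To normalize, divide each weight by the sum of all weights.
Sum = 62
Prior(H2) = 16/62 = 0.2581

0.2581


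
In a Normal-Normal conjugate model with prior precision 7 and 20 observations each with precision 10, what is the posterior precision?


Posterior precision = prior precision + n * observation precision
= 7 + 20 * 10
= 7 + 200 = 207

207


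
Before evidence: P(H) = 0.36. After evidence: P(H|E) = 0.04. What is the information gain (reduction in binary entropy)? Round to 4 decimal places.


Prior entropy = 0.9427
Posterior entropy = 0.2423
Information gain = 0.9427 - 0.2423 = 0.7004

0.7004


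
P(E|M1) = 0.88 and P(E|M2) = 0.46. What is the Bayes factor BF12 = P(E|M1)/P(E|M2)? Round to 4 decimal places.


Bayes factor BF12 = P(E|M1) / P(E|M2)
= 0.88 / 0.46
= 1.913

1.913


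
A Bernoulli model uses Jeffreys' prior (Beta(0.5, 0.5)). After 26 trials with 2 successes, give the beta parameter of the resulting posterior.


Posterior = Beta(prior_alpha + successes, prior_beta + failures)
= Beta(0.5 + 2, 0.5 + 24)
Posterior beta = 0.5 + (n - k) = 0.5 + 24 = 24.5

24.5


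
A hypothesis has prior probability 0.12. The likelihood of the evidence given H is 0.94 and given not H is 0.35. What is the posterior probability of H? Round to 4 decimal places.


Using Bayes' theorem:
P(E) = 0.12 * 0.94 + 0.88 * 0.35
P(E) = 0.4208
P(H|E) = (0.12 * 0.94) / 0.4208 = 0.2681

0.2681


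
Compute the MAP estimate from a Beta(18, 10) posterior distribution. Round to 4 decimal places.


MAP = mode of Beta distribution
= (alpha - 1)/(alpha + beta - 2)
= (18-1)/(18+10-2)
= 17/26 = 0.6538

0.6538


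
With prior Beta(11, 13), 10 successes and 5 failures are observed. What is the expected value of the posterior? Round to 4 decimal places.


Posterior = Beta(21, 18)
E[theta] = alpha/(alpha+beta)
= 21/39 = 0.5385

0.5385


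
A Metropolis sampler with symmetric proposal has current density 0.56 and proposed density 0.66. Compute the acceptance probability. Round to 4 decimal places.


For symmetric proposals, acceptance = min(1, pi(x*)/pi(x))
= min(1, 0.66/0.56)
= min(1, 1.1786) = 1.0

1.0


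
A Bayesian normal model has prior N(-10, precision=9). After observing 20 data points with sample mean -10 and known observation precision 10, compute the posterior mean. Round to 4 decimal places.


Posterior mean = (prior_precision * prior_mean + n * data_precision * data_mean) / (prior_precision + n * data_precision)
Numerator = 9*-10 + 20*10*-10 = -2090
Denominator = 9 + 20*10 = 209
Posterior mean = -10.0

-10.0


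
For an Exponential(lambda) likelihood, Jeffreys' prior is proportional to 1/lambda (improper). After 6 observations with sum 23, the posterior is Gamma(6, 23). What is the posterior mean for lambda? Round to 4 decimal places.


Posterior = Gamma(n, sum_x) = Gamma(6, 23)
Posterior mean = shape/rate = 6/23
= 0.2609

0.2609


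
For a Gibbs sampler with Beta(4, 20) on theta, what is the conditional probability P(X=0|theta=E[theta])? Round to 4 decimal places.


E[theta] = 4/(4+20) = 0.1667
P(X=0|theta) = 1 - theta = 0.8333

0.8333


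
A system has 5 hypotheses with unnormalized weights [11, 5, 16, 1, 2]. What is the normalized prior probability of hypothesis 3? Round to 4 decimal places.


The normalized prior is the weight divided by the total.
Total weight = 35
P(H3) = 16 / 35 = 0.4571

0.4571


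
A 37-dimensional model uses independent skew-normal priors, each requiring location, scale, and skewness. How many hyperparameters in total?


Per parameter: 3 (location, scale, and skewness).
Total = 37 * 3 = 111

111


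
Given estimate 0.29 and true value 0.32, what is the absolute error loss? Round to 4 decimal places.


Absolute error = |estimate - true|
= |-0.03| = 0.03

0.03


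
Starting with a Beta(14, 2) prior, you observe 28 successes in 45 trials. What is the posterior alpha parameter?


For a Beta-Binomial conjugate model:
Posterior alpha = prior alpha + number of successes
= 14 + 28 = 42

42


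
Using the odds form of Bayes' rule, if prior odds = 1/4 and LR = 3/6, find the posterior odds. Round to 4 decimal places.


Bayes' rule in odds form: posterior odds = prior odds * LR
= (1 * 3) / (4 * 6)
= 3/24 = 0.125

0.125


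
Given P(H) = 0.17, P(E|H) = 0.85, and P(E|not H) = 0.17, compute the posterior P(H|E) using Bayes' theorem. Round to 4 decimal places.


By Bayes' theorem: P(H|E) = P(E|H)*P(H) / P(E)
P(E) = P(E|H)*P(H) + P(E|not H)*P(not H)
P(E) = 0.85*0.17 + 0.17*0.83 = 0.2856
P(H|E) = 0.85*0.17 / 0.2856 = 0.506

0.506


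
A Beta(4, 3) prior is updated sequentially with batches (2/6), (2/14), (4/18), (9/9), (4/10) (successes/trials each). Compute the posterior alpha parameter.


Sequential conjugate updating is equivalent to a single batch update.
Total successes across all batches = 21
alpha_posterior = alpha_prior + total_successes = 4 + 21
= 25

25


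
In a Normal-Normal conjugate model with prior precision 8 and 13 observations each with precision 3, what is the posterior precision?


Posterior precision = prior precision + n * observation precision
= 8 + 13 * 3
= 8 + 39 = 47

47


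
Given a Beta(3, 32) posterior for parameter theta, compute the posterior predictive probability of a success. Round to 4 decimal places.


For a Beta-Bernoulli model, the predictive probability is the mean:
P(success) = 3/(3+32) = 3/35 = 0.0857

0.0857


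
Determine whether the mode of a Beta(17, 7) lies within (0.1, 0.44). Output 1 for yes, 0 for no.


First find the mode: (a-1)/(a+b-2) = 0.7273
Is 0.7273 in (0.1, 0.44)? 0

0


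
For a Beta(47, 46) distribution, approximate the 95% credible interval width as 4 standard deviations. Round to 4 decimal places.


Variance of Beta(a,b) = ab / ((a+b)^2 * (a+b+1))
= 47*46 / ((93)^2 * 94)
= 0.0027
SD = sqrt(0.0027) = 0.0516
Width = 4 * SD = 0.2063

0.2063


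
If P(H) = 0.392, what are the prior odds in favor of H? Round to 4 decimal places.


Prior odds = P(H) / (1 - P(H))
= 0.392 / 0.608
= 0.6447

0.6447


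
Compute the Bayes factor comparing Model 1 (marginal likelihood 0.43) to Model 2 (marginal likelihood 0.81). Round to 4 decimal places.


BF12 = marginal likelihood of M1 / marginal likelihood of M2
= 0.43/0.81
= 0.5309

0.5309


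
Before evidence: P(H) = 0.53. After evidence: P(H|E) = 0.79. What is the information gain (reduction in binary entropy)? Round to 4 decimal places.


Prior entropy = 0.9974
Posterior entropy = 0.7415
Information gain = 0.9974 - 0.7415 = 0.2559

0.2559


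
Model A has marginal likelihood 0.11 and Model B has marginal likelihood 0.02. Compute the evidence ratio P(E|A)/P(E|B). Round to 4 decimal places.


Evidence ratio = P(E|A) / P(E|B)
= 0.11 / 0.02
= 5.5

5.5


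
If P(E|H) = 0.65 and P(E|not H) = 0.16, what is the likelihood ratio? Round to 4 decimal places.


Likelihood ratio = P(E|H) / P(E|not H)
= 0.65 / 0.16
= 4.0625

4.0625


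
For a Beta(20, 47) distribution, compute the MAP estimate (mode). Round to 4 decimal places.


MAP = mode = (a-1)/(a+b-2)
= (20-1)/(20+47-2)
= 19/65 = 0.2923

0.2923


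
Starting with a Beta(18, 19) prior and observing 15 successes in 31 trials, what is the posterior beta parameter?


Posterior beta = prior beta + failures
Failures = 31 - 15 = 16
beta_post = 19 + 16 = 35

35


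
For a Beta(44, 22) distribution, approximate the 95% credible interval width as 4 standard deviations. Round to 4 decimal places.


Variance of Beta(a,b) = ab / ((a+b)^2 * (a+b+1))
= 44*22 / ((66)^2 * 67)
= 0.0033
SD = sqrt(0.0033) = 0.0576
Width = 4 * SD = 0.2304

0.2304


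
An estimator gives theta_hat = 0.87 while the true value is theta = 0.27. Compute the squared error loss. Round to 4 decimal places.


The squared error loss is (theta_hat - theta)^2
= (0.87 - 0.27)^2
= (0.6)^2 = 0.36

0.36


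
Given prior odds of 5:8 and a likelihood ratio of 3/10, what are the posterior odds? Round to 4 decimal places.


Posterior odds = prior odds * LR
Prior odds = 5/8 = 0.625
LR = 3/10 = 0.3
Posterior odds = 0.625 * 0.3 = 0.1875

0.1875


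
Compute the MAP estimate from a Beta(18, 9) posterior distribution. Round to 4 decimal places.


MAP = mode of Beta distribution
= (alpha - 1)/(alpha + beta - 2)
= (18-1)/(18+9-2)
= 17/25 = 0.68

0.68


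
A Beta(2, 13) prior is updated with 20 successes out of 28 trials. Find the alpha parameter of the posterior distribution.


In the Beta-Binomial conjugate update:
alpha_post = alpha_prior + successes
= 2 + 20
= 22

22


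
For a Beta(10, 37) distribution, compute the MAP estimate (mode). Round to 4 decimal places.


MAP = mode = (a-1)/(a+b-2)
= (10-1)/(10+37-2)
= 9/45 = 0.2

0.2


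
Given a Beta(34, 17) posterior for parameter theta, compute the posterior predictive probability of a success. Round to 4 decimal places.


For a Beta-Bernoulli model, the predictive probability is the mean:
P(success) = 34/(34+17) = 34/51 = 0.6667

0.6667


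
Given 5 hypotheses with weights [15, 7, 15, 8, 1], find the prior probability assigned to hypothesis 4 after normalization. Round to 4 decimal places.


To normalize, divide each weight by the sum of all weights.
Sum = 46
Prior(H4) = 8/46 = 0.1739

0.1739


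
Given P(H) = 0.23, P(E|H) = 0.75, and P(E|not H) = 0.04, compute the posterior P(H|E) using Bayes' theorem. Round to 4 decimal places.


By Bayes' theorem: P(H|E) = P(E|H)*P(H) / P(E)
P(E) = P(E|H)*P(H) + P(E|not H)*P(not H)
P(E) = 0.75*0.23 + 0.04*0.77 = 0.2033
P(H|E) = 0.75*0.23 / 0.2033 = 0.8485

0.8485


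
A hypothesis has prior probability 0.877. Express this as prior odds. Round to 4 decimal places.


Odds = P(H) / P(not H) = 0.877 / 0.123
= 7.1301

7.1301


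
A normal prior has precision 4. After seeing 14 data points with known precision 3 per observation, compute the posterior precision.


In the conjugate normal model, precisions add:
tau_posterior = tau_prior + n * tau_data
= 4 + 14*3 = 46

46


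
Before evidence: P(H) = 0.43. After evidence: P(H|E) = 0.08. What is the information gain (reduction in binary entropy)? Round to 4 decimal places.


Prior entropy = 0.9858
Posterior entropy = 0.4022
Information gain = 0.9858 - 0.4022 = 0.5836

0.5836


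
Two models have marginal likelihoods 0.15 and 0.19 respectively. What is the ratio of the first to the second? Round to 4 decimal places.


Evidence ratio = 0.15 / 0.19
= 0.7895

0.7895


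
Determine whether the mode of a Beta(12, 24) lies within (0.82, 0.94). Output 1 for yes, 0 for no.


First find the mode: (a-1)/(a+b-2) = 0.3235
Is 0.3235 in (0.82, 0.94)? 0

0


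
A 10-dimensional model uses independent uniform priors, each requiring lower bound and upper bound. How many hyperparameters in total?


Per parameter: 2 (lower bound and upper bound).
Total = 10 * 2 = 20

20


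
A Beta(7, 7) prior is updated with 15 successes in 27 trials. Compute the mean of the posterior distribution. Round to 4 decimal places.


After update: Beta(22, 19)
Mean = 22 / (22 + 19) = 22 / 41
= 0.5366

0.5366


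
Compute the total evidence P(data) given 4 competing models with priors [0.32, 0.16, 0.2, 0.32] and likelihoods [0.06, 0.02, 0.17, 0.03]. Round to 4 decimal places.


Marginal likelihood = sum P(model_i) * P(data|model_i)
Model 1: 0.32 * 0.06 = 0.0192
Model 2: 0.16 * 0.02 = 0.0032
Model 3: 0.2 * 0.17 = 0.034
Model 4: 0.32 * 0.03 = 0.0096
Total = 0.066

0.066


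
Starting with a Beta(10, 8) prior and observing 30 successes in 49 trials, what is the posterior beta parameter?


Posterior beta = prior beta + failures
Failures = 49 - 30 = 19
beta_post = 8 + 19 = 27

27


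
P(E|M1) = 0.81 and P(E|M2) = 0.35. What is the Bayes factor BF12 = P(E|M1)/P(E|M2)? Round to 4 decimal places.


Bayes factor BF12 = P(E|M1) / P(E|M2)
= 0.81 / 0.35
= 2.3143

2.3143


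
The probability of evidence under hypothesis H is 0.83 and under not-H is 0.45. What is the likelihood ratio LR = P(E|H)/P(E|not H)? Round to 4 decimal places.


LR = 0.83 / 0.45
= 1.8444

1.8444


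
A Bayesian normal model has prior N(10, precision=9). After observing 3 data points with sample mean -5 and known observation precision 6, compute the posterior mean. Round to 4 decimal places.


Posterior mean = (prior_precision * prior_mean + n * data_precision * data_mean) / (prior_precision + n * data_precision)
Numerator = 9*10 + 3*6*-5 = 0
Denominator = 9 + 3*6 = 27
Posterior mean = 0.0

0.0


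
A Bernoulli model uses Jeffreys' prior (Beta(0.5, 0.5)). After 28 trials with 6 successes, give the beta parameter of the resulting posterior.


Posterior = Beta(prior_alpha + successes, prior_beta + failures)
= Beta(0.5 + 6, 0.5 + 22)
Posterior beta = 0.5 + (n - k) = 0.5 + 22 = 22.5

22.5


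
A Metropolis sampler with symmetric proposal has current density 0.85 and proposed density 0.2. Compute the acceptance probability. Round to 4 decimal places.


For symmetric proposals, acceptance = min(1, pi(x*)/pi(x))
= min(1, 0.2/0.85)
= min(1, 0.2353) = 0.2353

0.2353


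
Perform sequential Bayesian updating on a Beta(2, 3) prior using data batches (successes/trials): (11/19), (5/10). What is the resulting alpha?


Accumulate successes: 16
Posterior alpha = prior alpha + sum of successes
= 2 + 16 = 18

18


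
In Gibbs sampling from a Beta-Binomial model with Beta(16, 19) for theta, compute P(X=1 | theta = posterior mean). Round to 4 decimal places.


Posterior mean = alpha/(alpha+beta) = 16/35 = 0.4571
P(X=1|theta=mean) = theta = 0.4571

0.4571


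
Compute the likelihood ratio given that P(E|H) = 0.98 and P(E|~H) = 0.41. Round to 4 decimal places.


LR = P(E|H) / P(E|~H)
= 0.98 / 0.41 = 2.3902

2.3902


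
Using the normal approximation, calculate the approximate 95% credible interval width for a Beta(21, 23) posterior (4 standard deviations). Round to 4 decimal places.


Var(Beta) = 21*23/(44^2 * 45) = 0.0055
SD = 0.0745
Width ~ 4*SD = 0.2978

0.2978


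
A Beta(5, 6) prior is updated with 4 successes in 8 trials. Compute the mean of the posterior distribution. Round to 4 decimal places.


After update: Beta(9, 10)
Mean = 9 / (9 + 10) = 9 / 19
= 0.4737

0.4737


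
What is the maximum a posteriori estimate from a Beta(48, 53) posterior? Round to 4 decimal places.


The MAP estimate equals the mode of the distribution.
Mode of Beta(a,b) = (a-1)/(a+b-2)
= 47/99
= 0.4747

0.4747


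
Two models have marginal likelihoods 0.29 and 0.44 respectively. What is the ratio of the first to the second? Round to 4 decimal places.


Evidence ratio = 0.29 / 0.44
= 0.6591

0.6591


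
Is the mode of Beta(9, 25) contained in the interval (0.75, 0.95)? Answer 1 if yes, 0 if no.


Mode = (a-1)/(a+b-2) = 8/32 = 0.25
Interval: (0.75, 0.95)
Contains mode? 0

0


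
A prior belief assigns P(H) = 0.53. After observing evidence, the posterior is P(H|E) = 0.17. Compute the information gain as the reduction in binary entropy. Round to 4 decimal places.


H(prior) = -0.53*log2(0.53) - 0.47*log2(0.47)
= 0.9974
H(post) = -0.17*log2(0.17) - 0.83*log2(0.83)
= 0.6577
IG = 0.9974 - 0.6577 = 0.3397

0.3397
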